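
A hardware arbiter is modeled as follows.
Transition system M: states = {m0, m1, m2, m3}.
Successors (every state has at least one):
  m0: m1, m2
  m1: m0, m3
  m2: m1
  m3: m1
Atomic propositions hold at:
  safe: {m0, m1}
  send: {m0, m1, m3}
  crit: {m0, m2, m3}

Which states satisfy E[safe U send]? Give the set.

E[safe U send]: least fixpoint, start Z0 = Sat(send) = {m0, m1, m3}, add states in Sat(safe) with some successor in Z. Already a fixed point.
Sat(E[safe U send]) = {m0, m1, m3}

{m0, m1, m3}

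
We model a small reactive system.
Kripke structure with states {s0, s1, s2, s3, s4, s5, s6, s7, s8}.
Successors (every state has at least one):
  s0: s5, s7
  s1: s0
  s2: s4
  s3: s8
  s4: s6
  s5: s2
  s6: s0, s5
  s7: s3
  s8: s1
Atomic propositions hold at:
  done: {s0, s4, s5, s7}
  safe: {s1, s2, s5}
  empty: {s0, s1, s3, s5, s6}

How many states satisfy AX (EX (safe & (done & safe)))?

2

Sat(done & safe) = {s5}
Sat(safe & (done & safe)) = {s5}
Sat(EX (safe & (done & safe))) = {s : some successor in {s5}} = {s0, s6}
Sat(AX (EX (safe & (done & safe)))) = {s : every successor in {s0, s6}} = {s1, s4}
|Sat(AX (EX (safe & (done & safe))))| = |{s1, s4}| = 2.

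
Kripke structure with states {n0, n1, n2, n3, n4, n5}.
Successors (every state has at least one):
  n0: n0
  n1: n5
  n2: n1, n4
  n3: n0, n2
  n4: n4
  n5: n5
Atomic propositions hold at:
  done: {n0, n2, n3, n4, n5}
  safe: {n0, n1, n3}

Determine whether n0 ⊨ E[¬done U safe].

Sat(¬done) = {n1}
E[¬done U safe]: least fixpoint, start Z0 = Sat(safe) = {n0, n1, n3}, add states in Sat(¬done) with some successor in Z. Already a fixed point.
Sat(E[¬done U safe]) = {n0, n1, n3}
n0 ∈ Sat(E[¬done U safe]) = {n0, n1, n3}, so the formula holds at n0.

Yes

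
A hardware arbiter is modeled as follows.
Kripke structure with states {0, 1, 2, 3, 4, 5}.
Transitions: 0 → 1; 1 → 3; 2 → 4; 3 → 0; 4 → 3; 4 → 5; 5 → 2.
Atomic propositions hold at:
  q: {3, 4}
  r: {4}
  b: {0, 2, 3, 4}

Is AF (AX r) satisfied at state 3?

No

Sat(AX r) = {s : every successor in {4}} = {2}
AF (AX r): least fixpoint, start Z0 = {2}, add states with every successor in Z. Z1 = {2, 5}; fixed.
Sat(AF (AX r)) = {2, 5}
3 ∉ Sat(AF (AX r)) = {2, 5}, so the formula does not hold at 3.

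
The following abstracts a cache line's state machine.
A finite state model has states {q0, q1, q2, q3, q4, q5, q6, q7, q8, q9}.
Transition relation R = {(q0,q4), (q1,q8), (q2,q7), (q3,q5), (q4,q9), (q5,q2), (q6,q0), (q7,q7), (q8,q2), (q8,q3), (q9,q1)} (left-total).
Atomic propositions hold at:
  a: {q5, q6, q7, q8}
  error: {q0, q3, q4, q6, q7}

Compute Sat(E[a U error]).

E[a U error]: least fixpoint, start Z0 = Sat(error) = {q0, q3, q4, q6, q7}, add states in Sat(a) with some successor in Z. Z1 = {q0, q3, q4, q6, q7, q8}; fixed.
Sat(E[a U error]) = {q0, q3, q4, q6, q7, q8}

{q0, q3, q4, q6, q7, q8}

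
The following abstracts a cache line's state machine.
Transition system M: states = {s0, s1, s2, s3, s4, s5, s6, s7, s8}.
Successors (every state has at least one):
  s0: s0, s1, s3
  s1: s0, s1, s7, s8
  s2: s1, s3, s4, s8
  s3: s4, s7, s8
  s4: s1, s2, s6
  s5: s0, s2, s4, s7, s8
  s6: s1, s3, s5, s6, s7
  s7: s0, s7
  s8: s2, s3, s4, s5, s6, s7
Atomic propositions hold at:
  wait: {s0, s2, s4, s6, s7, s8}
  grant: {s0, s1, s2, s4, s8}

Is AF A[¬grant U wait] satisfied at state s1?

Sat(¬grant) = {s3, s5, s6, s7}
A[¬grant U wait]: least fixpoint, start Z0 = Sat(wait) = {s0, s2, s4, s6, s7, s8}, add states in Sat(¬grant) with every successor in Z. Z1 = {s0, s2, s3, s4, s5, s6, s7, s8}; fixed.
Sat(A[¬grant U wait]) = {s0, s2, s3, s4, s5, s6, s7, s8}
AF A[¬grant U wait]: least fixpoint, start Z0 = {s0, s2, s3, s4, s5, s6, s7, s8}, add states with every successor in Z. Already a fixed point.
Sat(AF A[¬grant U wait]) = {s0, s2, s3, s4, s5, s6, s7, s8}
s1 ∉ Sat(AF A[¬grant U wait]) = {s0, s2, s3, s4, s5, s6, s7, s8}, so the formula does not hold at s1.

No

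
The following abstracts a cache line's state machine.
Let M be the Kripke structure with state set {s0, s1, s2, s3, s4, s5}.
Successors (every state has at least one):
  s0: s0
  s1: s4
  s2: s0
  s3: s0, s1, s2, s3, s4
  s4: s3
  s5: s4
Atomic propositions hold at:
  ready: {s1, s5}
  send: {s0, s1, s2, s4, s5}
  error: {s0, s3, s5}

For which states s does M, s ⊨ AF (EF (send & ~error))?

Sat(~error) = {s1, s2, s4}
Sat(send & ~error) = {s1, s2, s4}
EF (send & ~error): least fixpoint, start Z0 = {s1, s2, s4}, add states with some successor in Z. Z1 = {s1, s2, s3, s4, s5}; fixed.
Sat(EF (send & ~error)) = {s1, s2, s3, s4, s5}
AF (EF (send & ~error)): least fixpoint, start Z0 = {s1, s2, s3, s4, s5}, add states with every successor in Z. Already a fixed point.
Sat(AF (EF (send & ~error))) = {s1, s2, s3, s4, s5}

{s1, s2, s3, s4, s5}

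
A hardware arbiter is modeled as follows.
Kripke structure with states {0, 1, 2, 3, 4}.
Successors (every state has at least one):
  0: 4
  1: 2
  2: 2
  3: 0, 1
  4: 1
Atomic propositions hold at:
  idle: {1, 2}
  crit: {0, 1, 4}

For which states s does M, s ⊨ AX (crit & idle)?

{4}

Sat(crit & idle) = {1}
Sat(AX (crit & idle)) = {s : every successor in {1}} = {4}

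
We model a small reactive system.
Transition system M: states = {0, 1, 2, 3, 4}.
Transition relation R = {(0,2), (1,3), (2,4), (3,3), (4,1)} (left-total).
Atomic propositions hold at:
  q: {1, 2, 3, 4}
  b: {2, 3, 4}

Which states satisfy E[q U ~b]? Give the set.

{0, 1, 2, 4}

Sat(~b) = {0, 1}
E[q U ~b]: least fixpoint, start Z0 = Sat(~b) = {0, 1}, add states in Sat(q) with some successor in Z. Z1 = {0, 1, 4}; Z2 = {0, 1, 2, 4}; fixed.
Sat(E[q U ~b]) = {0, 1, 2, 4}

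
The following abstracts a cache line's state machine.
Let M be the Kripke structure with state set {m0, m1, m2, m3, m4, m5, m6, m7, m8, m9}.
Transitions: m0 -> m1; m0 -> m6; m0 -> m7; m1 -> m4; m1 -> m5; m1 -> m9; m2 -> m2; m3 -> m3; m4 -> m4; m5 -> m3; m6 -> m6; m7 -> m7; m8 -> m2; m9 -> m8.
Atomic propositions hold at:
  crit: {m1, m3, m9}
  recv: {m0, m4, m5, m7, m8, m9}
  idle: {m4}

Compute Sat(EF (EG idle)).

{m0, m1, m4}

EG idle: greatest fixpoint, start Z0 = {m4}, keep only states in Sat with some successor in Z. Already a fixed point.
Sat(EG idle) = {m4}
EF (EG idle): least fixpoint, start Z0 = {m4}, add states with some successor in Z. Z1 = {m1, m4}; Z2 = {m0, m1, m4}; fixed.
Sat(EF (EG idle)) = {m0, m1, m4}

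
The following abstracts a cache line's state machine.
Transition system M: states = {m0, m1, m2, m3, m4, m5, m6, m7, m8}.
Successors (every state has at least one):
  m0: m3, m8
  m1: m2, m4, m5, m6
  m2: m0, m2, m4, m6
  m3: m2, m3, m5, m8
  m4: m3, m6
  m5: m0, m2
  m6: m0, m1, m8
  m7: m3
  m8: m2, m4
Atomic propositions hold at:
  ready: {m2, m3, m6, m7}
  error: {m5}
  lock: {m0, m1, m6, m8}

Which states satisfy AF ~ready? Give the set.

{m0, m1, m4, m5, m6, m8}

Sat(~ready) = {m0, m1, m4, m5, m8}
AF ~ready: least fixpoint, start Z0 = {m0, m1, m4, m5, m8}, add states with every successor in Z. Z1 = {m0, m1, m4, m5, m6, m8}; fixed.
Sat(AF ~ready) = {m0, m1, m4, m5, m6, m8}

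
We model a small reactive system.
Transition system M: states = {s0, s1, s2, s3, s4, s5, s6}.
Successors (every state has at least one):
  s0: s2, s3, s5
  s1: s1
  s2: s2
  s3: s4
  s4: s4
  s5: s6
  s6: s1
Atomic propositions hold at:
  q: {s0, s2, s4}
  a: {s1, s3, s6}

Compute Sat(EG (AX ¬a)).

Sat(¬a) = {s0, s2, s4, s5}
Sat(AX ¬a) = {s : every successor in {s0, s2, s4, s5}} = {s2, s3, s4}
EG (AX ¬a): greatest fixpoint, start Z0 = {s2, s3, s4}, keep only states in Sat with some successor in Z. Already a fixed point.
Sat(EG (AX ¬a)) = {s2, s3, s4}

{s2, s3, s4}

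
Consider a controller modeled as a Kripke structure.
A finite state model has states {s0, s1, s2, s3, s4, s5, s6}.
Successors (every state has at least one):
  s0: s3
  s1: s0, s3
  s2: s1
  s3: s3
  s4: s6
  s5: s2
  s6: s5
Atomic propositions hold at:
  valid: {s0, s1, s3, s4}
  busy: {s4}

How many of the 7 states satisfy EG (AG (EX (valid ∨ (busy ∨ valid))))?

Sat(busy ∨ valid) = {s0, s1, s3, s4}
Sat(valid ∨ (busy ∨ valid)) = {s0, s1, s3, s4}
Sat(EX (valid ∨ (busy ∨ valid))) = {s : some successor in {s0, s1, s3, s4}} = {s0, s1, s2, s3}
AG (EX (valid ∨ (busy ∨ valid))): greatest fixpoint, start Z0 = {s0, s1, s2, s3}, keep only states in Sat with every successor in Z. Already a fixed point.
Sat(AG (EX (valid ∨ (busy ∨ valid)))) = {s0, s1, s2, s3}
EG (AG (EX (valid ∨ (busy ∨ valid)))): greatest fixpoint, start Z0 = {s0, s1, s2, s3}, keep only states in Sat with some successor in Z. Already a fixed point.
Sat(EG (AG (EX (valid ∨ (busy ∨ valid))))) = {s0, s1, s2, s3}
|Sat(EG (AG (EX (valid ∨ (busy ∨ valid)))))| = |{s0, s1, s2, s3}| = 4.

4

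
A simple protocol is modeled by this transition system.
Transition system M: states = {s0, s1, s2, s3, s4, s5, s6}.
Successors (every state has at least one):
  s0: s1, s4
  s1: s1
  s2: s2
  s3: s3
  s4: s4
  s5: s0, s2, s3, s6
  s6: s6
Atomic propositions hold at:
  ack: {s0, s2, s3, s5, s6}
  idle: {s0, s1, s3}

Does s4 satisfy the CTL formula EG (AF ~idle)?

Yes

Sat(~idle) = {s2, s4, s5, s6}
AF ~idle: least fixpoint, start Z0 = {s2, s4, s5, s6}, add states with every successor in Z. Already a fixed point.
Sat(AF ~idle) = {s2, s4, s5, s6}
EG (AF ~idle): greatest fixpoint, start Z0 = {s2, s4, s5, s6}, keep only states in Sat with some successor in Z. Already a fixed point.
Sat(EG (AF ~idle)) = {s2, s4, s5, s6}
s4 ∈ Sat(EG (AF ~idle)) = {s2, s4, s5, s6}, so the formula holds at s4.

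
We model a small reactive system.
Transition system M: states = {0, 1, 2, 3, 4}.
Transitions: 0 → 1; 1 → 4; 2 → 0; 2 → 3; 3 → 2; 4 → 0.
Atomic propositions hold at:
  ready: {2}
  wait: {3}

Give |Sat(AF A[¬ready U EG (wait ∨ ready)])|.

2

Sat(¬ready) = {0, 1, 3, 4}
Sat(wait ∨ ready) = {2, 3}
EG (wait ∨ ready): greatest fixpoint, start Z0 = {2, 3}, keep only states in Sat with some successor in Z. Already a fixed point.
Sat(EG (wait ∨ ready)) = {2, 3}
A[¬ready U EG (wait ∨ ready)]: least fixpoint, start Z0 = Sat(EG (wait ∨ ready)) = {2, 3}, add states in Sat(¬ready) with every successor in Z. Already a fixed point.
Sat(A[¬ready U EG (wait ∨ ready)]) = {2, 3}
AF A[¬ready U EG (wait ∨ ready)]: least fixpoint, start Z0 = {2, 3}, add states with every successor in Z. Already a fixed point.
Sat(AF A[¬ready U EG (wait ∨ ready)]) = {2, 3}
|Sat(AF A[¬ready U EG (wait ∨ ready)])| = |{2, 3}| = 2.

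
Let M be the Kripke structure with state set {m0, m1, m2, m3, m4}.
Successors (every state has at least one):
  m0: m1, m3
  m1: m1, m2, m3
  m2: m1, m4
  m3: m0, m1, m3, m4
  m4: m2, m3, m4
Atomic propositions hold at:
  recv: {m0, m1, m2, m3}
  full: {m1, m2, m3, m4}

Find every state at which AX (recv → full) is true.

{m0, m1, m2, m4}

Sat(recv → full) = {m1, m2, m3, m4}
Sat(AX (recv → full)) = {s : every successor in {m1, m2, m3, m4}} = {m0, m1, m2, m4}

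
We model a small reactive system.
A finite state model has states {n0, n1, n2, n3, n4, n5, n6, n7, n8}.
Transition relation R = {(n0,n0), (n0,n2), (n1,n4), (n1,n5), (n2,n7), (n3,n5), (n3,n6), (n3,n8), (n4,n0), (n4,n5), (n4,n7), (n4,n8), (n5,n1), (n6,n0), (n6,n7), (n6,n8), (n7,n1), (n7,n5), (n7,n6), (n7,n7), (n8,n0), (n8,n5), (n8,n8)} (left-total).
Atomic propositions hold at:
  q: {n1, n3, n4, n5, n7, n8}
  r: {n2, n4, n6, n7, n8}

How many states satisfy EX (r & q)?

7

Sat(r & q) = {n4, n7, n8}
Sat(EX (r & q)) = {s : some successor in {n4, n7, n8}} = {n1, n2, n3, n4, n6, n7, n8}
|Sat(EX (r & q))| = |{n1, n2, n3, n4, n6, n7, n8}| = 7.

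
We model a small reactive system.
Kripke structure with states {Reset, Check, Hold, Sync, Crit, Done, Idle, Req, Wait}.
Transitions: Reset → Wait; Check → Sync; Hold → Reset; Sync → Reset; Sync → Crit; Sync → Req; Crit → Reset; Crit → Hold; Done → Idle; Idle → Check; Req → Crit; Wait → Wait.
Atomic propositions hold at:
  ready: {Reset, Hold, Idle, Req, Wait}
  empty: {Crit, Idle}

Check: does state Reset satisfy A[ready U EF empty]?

EF empty: least fixpoint, start Z0 = {Crit, Idle}, add states with some successor in Z. Z1 = {Sync, Crit, Done, Idle, Req}; Z2 = {Check, Sync, Crit, Done, Idle, Req}; fixed.
Sat(EF empty) = {Check, Sync, Crit, Done, Idle, Req}
A[ready U EF empty]: least fixpoint, start Z0 = Sat(EF empty) = {Check, Sync, Crit, Done, Idle, Req}, add states in Sat(ready) with every successor in Z. Already a fixed point.
Sat(A[ready U EF empty]) = {Check, Sync, Crit, Done, Idle, Req}
Reset ∉ Sat(A[ready U EF empty]) = {Check, Sync, Crit, Done, Idle, Req}, so the formula does not hold at Reset.

No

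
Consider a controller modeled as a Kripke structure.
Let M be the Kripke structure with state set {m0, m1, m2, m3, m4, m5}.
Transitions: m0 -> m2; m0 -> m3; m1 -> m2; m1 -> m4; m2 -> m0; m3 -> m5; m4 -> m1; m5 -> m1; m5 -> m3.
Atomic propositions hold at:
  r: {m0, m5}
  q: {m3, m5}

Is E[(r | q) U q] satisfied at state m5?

Yes

Sat(r | q) = {m0, m3, m5}
E[(r | q) U q]: least fixpoint, start Z0 = Sat(q) = {m3, m5}, add states in Sat(r | q) with some successor in Z. Z1 = {m0, m3, m5}; fixed.
Sat(E[(r | q) U q]) = {m0, m3, m5}
m5 ∈ Sat(E[(r | q) U q]) = {m0, m3, m5}, so the formula holds at m5.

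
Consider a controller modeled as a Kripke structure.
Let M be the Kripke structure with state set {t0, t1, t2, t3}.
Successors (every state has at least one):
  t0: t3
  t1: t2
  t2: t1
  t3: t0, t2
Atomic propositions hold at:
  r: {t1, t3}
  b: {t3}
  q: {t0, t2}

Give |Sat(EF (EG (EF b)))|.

2

EF b: least fixpoint, start Z0 = {t3}, add states with some successor in Z. Z1 = {t0, t3}; fixed.
Sat(EF b) = {t0, t3}
EG (EF b): greatest fixpoint, start Z0 = {t0, t3}, keep only states in Sat with some successor in Z. Already a fixed point.
Sat(EG (EF b)) = {t0, t3}
EF (EG (EF b)): least fixpoint, start Z0 = {t0, t3}, add states with some successor in Z. Already a fixed point.
Sat(EF (EG (EF b))) = {t0, t3}
|Sat(EF (EG (EF b)))| = |{t0, t3}| = 2.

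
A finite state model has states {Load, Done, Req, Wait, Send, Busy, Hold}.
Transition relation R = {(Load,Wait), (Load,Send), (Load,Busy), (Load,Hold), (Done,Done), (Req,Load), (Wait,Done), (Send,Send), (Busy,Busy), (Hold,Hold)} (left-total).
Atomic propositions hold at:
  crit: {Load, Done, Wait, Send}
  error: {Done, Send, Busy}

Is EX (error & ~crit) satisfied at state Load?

Yes

Sat(~crit) = {Req, Busy, Hold}
Sat(error & ~crit) = {Busy}
Sat(EX (error & ~crit)) = {s : some successor in {Busy}} = {Load, Busy}
Load ∈ Sat(EX (error & ~crit)) = {Load, Busy}, so the formula holds at Load.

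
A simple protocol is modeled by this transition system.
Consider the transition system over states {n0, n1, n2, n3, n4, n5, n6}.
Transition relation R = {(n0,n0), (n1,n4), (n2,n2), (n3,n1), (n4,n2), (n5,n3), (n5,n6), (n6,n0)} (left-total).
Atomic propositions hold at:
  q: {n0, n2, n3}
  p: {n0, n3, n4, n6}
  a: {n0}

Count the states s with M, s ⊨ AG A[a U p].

A[a U p]: least fixpoint, start Z0 = Sat(p) = {n0, n3, n4, n6}, add states in Sat(a) with every successor in Z. Already a fixed point.
Sat(A[a U p]) = {n0, n3, n4, n6}
AG A[a U p]: greatest fixpoint, start Z0 = {n0, n3, n4, n6}, keep only states in Sat with every successor in Z. Z1 = {n0, n6}; fixed.
Sat(AG A[a U p]) = {n0, n6}
|Sat(AG A[a U p])| = |{n0, n6}| = 2.

2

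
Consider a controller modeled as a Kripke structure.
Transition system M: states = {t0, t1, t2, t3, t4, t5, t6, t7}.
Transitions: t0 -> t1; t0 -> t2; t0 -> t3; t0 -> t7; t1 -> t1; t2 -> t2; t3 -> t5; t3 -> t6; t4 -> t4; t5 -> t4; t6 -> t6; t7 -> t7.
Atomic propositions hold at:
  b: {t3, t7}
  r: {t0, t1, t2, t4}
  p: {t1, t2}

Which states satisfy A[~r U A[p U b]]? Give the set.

Sat(~r) = {t3, t5, t6, t7}
A[p U b]: least fixpoint, start Z0 = Sat(b) = {t3, t7}, add states in Sat(p) with every successor in Z. Already a fixed point.
Sat(A[p U b]) = {t3, t7}
A[~r U A[p U b]]: least fixpoint, start Z0 = Sat(A[p U b]) = {t3, t7}, add states in Sat(~r) with every successor in Z. Already a fixed point.
Sat(A[~r U A[p U b]]) = {t3, t7}

{t3, t7}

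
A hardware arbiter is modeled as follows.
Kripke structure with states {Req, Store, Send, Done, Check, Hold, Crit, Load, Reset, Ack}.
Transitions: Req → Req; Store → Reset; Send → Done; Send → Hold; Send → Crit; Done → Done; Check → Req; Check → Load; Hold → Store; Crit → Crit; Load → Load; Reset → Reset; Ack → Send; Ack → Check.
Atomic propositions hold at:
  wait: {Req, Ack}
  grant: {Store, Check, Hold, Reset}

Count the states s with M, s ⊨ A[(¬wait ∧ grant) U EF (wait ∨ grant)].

Sat(¬wait) = {Store, Send, Done, Check, Hold, Crit, Load, Reset}
Sat(¬wait ∧ grant) = {Store, Check, Hold, Reset}
Sat(wait ∨ grant) = {Req, Store, Check, Hold, Reset, Ack}
EF (wait ∨ grant): least fixpoint, start Z0 = {Req, Store, Check, Hold, Reset, Ack}, add states with some successor in Z. Z1 = {Req, Store, Send, Check, Hold, Reset, Ack}; fixed.
Sat(EF (wait ∨ grant)) = {Req, Store, Send, Check, Hold, Reset, Ack}
A[(¬wait ∧ grant) U EF (wait ∨ grant)]: least fixpoint, start Z0 = Sat(EF (wait ∨ grant)) = {Req, Store, Send, Check, Hold, Reset, Ack}, add states in Sat(¬wait ∧ grant) with every successor in Z. Already a fixed point.
Sat(A[(¬wait ∧ grant) U EF (wait ∨ grant)]) = {Req, Store, Send, Check, Hold, Reset, Ack}
|Sat(A[(¬wait ∧ grant) U EF (wait ∨ grant)])| = |{Req, Store, Send, Check, Hold, Reset, Ack}| = 7.

7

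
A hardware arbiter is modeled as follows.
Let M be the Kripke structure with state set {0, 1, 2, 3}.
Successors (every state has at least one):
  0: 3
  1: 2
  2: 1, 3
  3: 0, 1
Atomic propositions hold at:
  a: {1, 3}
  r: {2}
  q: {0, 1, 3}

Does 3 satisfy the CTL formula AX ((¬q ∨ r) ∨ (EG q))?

Sat(¬q) = {2}
Sat(¬q ∨ r) = {2}
EG q: greatest fixpoint, start Z0 = {0, 1, 3}, keep only states in Sat with some successor in Z. Z1 = {0, 3}; fixed.
Sat(EG q) = {0, 3}
Sat((¬q ∨ r) ∨ (EG q)) = {0, 2, 3}
Sat(AX ((¬q ∨ r) ∨ (EG q))) = {s : every successor in {0, 2, 3}} = {0, 1}
3 ∉ Sat(AX ((¬q ∨ r) ∨ (EG q))) = {0, 1}, so the formula does not hold at 3.

No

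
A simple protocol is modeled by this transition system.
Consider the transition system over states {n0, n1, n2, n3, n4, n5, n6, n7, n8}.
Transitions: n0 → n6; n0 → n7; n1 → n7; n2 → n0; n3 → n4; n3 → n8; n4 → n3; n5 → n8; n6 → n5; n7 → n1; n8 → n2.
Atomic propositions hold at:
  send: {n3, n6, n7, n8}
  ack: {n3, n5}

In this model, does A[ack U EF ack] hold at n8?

Yes

EF ack: least fixpoint, start Z0 = {n3, n5}, add states with some successor in Z. Z1 = {n3, n4, n5, n6}; Z2 = {n0, n3, n4, n5, n6}; Z3 = {n0, n2, n3, n4, n5, n6}; Z4 = {n0, n2, n3, n4, n5, n6, n8}; fixed.
Sat(EF ack) = {n0, n2, n3, n4, n5, n6, n8}
A[ack U EF ack]: least fixpoint, start Z0 = Sat(EF ack) = {n0, n2, n3, n4, n5, n6, n8}, add states in Sat(ack) with every successor in Z. Already a fixed point.
Sat(A[ack U EF ack]) = {n0, n2, n3, n4, n5, n6, n8}
n8 ∈ Sat(A[ack U EF ack]) = {n0, n2, n3, n4, n5, n6, n8}, so the formula holds at n8.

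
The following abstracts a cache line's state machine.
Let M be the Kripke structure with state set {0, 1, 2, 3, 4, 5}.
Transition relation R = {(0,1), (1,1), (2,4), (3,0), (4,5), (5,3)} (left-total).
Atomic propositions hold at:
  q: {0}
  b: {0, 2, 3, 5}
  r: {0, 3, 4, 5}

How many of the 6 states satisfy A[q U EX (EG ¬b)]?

2

Sat(¬b) = {1, 4}
EG ¬b: greatest fixpoint, start Z0 = {1, 4}, keep only states in Sat with some successor in Z. Z1 = {1}; fixed.
Sat(EG ¬b) = {1}
Sat(EX (EG ¬b)) = {s : some successor in {1}} = {0, 1}
A[q U EX (EG ¬b)]: least fixpoint, start Z0 = Sat(EX (EG ¬b)) = {0, 1}, add states in Sat(q) with every successor in Z. Already a fixed point.
Sat(A[q U EX (EG ¬b)]) = {0, 1}
|Sat(A[q U EX (EG ¬b)])| = |{0, 1}| = 2.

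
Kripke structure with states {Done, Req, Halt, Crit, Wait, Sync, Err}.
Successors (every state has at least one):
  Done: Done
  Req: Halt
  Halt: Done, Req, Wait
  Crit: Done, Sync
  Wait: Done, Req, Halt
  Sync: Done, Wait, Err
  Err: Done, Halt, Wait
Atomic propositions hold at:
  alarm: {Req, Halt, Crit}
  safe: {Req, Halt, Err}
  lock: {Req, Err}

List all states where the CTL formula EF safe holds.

{Req, Halt, Crit, Wait, Sync, Err}

EF safe: least fixpoint, start Z0 = {Req, Halt, Err}, add states with some successor in Z. Z1 = {Req, Halt, Wait, Sync, Err}; Z2 = {Req, Halt, Crit, Wait, Sync, Err}; fixed.
Sat(EF safe) = {Req, Halt, Crit, Wait, Sync, Err}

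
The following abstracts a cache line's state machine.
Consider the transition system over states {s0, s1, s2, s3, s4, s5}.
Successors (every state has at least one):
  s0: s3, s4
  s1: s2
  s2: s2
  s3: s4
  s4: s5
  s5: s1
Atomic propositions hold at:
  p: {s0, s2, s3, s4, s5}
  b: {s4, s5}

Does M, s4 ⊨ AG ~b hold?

No

Sat(~b) = {s0, s1, s2, s3}
AG ~b: greatest fixpoint, start Z0 = {s0, s1, s2, s3}, keep only states in Sat with every successor in Z. Z1 = {s1, s2}; fixed.
Sat(AG ~b) = {s1, s2}
s4 ∉ Sat(AG ~b) = {s1, s2}, so the formula does not hold at s4.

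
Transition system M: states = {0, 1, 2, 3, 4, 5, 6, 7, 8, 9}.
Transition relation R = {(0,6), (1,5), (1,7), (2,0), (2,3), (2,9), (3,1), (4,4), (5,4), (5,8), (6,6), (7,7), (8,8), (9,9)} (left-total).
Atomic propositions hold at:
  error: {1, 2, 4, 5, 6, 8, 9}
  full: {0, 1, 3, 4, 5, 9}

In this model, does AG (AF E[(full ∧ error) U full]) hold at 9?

Yes

Sat(full ∧ error) = {1, 4, 5, 9}
E[(full ∧ error) U full]: least fixpoint, start Z0 = Sat(full) = {0, 1, 3, 4, 5, 9}, add states in Sat(full ∧ error) with some successor in Z. Already a fixed point.
Sat(E[(full ∧ error) U full]) = {0, 1, 3, 4, 5, 9}
AF E[(full ∧ error) U full]: least fixpoint, start Z0 = {0, 1, 3, 4, 5, 9}, add states with every successor in Z. Z1 = {0, 1, 2, 3, 4, 5, 9}; fixed.
Sat(AF E[(full ∧ error) U full]) = {0, 1, 2, 3, 4, 5, 9}
AG (AF E[(full ∧ error) U full]): greatest fixpoint, start Z0 = {0, 1, 2, 3, 4, 5, 9}, keep only states in Sat with every successor in Z. Z1 = {2, 3, 4, 9}; Z2 = {4, 9}; fixed.
Sat(AG (AF E[(full ∧ error) U full])) = {4, 9}
9 ∈ Sat(AG (AF E[(full ∧ error) U full])) = {4, 9}, so the formula holds at 9.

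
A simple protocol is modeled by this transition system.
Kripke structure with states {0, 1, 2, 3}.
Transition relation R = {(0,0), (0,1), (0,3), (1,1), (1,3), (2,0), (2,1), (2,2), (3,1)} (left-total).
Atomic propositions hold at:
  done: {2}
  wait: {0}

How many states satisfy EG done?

EG done: greatest fixpoint, start Z0 = {2}, keep only states in Sat with some successor in Z. Already a fixed point.
Sat(EG done) = {2}
|Sat(EG done)| = |{2}| = 1.

1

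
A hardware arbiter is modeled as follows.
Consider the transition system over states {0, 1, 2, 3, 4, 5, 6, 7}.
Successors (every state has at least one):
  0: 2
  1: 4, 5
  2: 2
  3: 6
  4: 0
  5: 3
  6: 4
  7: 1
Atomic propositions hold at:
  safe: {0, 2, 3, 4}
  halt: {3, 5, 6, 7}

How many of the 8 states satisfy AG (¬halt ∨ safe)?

Sat(¬halt) = {0, 1, 2, 4}
Sat(¬halt ∨ safe) = {0, 1, 2, 3, 4}
AG (¬halt ∨ safe): greatest fixpoint, start Z0 = {0, 1, 2, 3, 4}, keep only states in Sat with every successor in Z. Z1 = {0, 2, 4}; fixed.
Sat(AG (¬halt ∨ safe)) = {0, 2, 4}
|Sat(AG (¬halt ∨ safe))| = |{0, 2, 4}| = 3.

3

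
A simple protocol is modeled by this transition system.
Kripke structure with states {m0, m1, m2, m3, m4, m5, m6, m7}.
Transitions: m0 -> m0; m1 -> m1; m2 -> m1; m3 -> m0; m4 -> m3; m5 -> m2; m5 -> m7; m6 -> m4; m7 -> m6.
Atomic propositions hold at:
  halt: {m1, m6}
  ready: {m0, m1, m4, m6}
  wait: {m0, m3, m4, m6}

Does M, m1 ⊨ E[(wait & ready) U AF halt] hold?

Sat(wait & ready) = {m0, m4, m6}
AF halt: least fixpoint, start Z0 = {m1, m6}, add states with every successor in Z. Z1 = {m1, m2, m6, m7}; Z2 = {m1, m2, m5, m6, m7}; fixed.
Sat(AF halt) = {m1, m2, m5, m6, m7}
E[(wait & ready) U AF halt]: least fixpoint, start Z0 = Sat(AF halt) = {m1, m2, m5, m6, m7}, add states in Sat(wait & ready) with some successor in Z. Already a fixed point.
Sat(E[(wait & ready) U AF halt]) = {m1, m2, m5, m6, m7}
m1 ∈ Sat(E[(wait & ready) U AF halt]) = {m1, m2, m5, m6, m7}, so the formula holds at m1.

Yes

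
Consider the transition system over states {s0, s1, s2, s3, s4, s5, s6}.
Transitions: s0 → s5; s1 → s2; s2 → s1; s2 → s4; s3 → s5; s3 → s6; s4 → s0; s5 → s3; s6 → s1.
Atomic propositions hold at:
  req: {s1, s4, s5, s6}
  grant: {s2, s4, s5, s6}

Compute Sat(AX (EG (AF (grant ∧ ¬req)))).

Sat(¬req) = {s0, s2, s3}
Sat(grant ∧ ¬req) = {s2}
AF (grant ∧ ¬req): least fixpoint, start Z0 = {s2}, add states with every successor in Z. Z1 = {s1, s2}; Z2 = {s1, s2, s6}; fixed.
Sat(AF (grant ∧ ¬req)) = {s1, s2, s6}
EG (AF (grant ∧ ¬req)): greatest fixpoint, start Z0 = {s1, s2, s6}, keep only states in Sat with some successor in Z. Already a fixed point.
Sat(EG (AF (grant ∧ ¬req))) = {s1, s2, s6}
Sat(AX (EG (AF (grant ∧ ¬req)))) = {s : every successor in {s1, s2, s6}} = {s1, s6}

{s1, s6}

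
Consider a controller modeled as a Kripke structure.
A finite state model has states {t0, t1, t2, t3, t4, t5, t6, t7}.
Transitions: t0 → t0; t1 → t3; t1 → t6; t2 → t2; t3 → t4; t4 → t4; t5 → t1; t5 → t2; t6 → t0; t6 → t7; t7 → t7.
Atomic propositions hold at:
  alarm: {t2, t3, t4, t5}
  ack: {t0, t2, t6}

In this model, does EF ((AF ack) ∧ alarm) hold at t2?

Yes

AF ack: least fixpoint, start Z0 = {t0, t2, t6}, add states with every successor in Z. Already a fixed point.
Sat(AF ack) = {t0, t2, t6}
Sat((AF ack) ∧ alarm) = {t2}
EF ((AF ack) ∧ alarm): least fixpoint, start Z0 = {t2}, add states with some successor in Z. Z1 = {t2, t5}; fixed.
Sat(EF ((AF ack) ∧ alarm)) = {t2, t5}
t2 ∈ Sat(EF ((AF ack) ∧ alarm)) = {t2, t5}, so the formula holds at t2.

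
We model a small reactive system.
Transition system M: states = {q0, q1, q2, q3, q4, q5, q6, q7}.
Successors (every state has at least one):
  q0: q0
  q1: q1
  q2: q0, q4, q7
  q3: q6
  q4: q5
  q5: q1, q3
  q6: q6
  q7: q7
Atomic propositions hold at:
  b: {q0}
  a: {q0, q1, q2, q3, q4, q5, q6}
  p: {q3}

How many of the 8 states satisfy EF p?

4

EF p: least fixpoint, start Z0 = {q3}, add states with some successor in Z. Z1 = {q3, q5}; Z2 = {q3, q4, q5}; Z3 = {q2, q3, q4, q5}; fixed.
Sat(EF p) = {q2, q3, q4, q5}
|Sat(EF p)| = |{q2, q3, q4, q5}| = 4.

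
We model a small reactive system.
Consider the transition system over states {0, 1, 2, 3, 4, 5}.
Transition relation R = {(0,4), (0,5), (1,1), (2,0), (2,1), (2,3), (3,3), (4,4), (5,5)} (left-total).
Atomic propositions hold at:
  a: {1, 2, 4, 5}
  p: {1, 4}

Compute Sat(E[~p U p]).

{0, 1, 2, 4}

Sat(~p) = {0, 2, 3, 5}
E[~p U p]: least fixpoint, start Z0 = Sat(p) = {1, 4}, add states in Sat(~p) with some successor in Z. Z1 = {0, 1, 2, 4}; fixed.
Sat(E[~p U p]) = {0, 1, 2, 4}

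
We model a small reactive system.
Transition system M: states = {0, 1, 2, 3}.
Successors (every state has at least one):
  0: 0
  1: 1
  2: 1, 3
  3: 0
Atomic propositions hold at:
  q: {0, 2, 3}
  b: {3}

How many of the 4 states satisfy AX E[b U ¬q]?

1

Sat(¬q) = {1}
E[b U ¬q]: least fixpoint, start Z0 = Sat(¬q) = {1}, add states in Sat(b) with some successor in Z. Already a fixed point.
Sat(E[b U ¬q]) = {1}
Sat(AX E[b U ¬q]) = {s : every successor in {1}} = {1}
|Sat(AX E[b U ¬q])| = |{1}| = 1.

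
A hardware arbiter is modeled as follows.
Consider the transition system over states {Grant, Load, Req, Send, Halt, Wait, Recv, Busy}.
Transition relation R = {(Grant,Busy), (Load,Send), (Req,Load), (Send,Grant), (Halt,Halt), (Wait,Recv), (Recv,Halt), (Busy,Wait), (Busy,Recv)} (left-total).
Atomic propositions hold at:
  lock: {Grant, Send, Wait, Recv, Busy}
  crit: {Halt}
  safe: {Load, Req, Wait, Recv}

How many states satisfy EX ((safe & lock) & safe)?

Sat(safe & lock) = {Wait, Recv}
Sat((safe & lock) & safe) = {Wait, Recv}
Sat(EX ((safe & lock) & safe)) = {s : some successor in {Wait, Recv}} = {Wait, Busy}
|Sat(EX ((safe & lock) & safe))| = |{Wait, Busy}| = 2.

2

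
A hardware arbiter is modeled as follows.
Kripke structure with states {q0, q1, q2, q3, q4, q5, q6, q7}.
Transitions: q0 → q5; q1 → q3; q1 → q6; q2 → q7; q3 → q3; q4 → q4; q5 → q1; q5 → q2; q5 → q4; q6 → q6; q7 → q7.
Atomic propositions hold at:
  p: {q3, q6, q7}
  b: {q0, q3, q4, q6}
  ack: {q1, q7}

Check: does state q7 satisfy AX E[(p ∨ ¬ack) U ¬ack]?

Sat(¬ack) = {q0, q2, q3, q4, q5, q6}
Sat(p ∨ ¬ack) = {q0, q2, q3, q4, q5, q6, q7}
E[(p ∨ ¬ack) U ¬ack]: least fixpoint, start Z0 = Sat(¬ack) = {q0, q2, q3, q4, q5, q6}, add states in Sat(p ∨ ¬ack) with some successor in Z. Already a fixed point.
Sat(E[(p ∨ ¬ack) U ¬ack]) = {q0, q2, q3, q4, q5, q6}
Sat(AX E[(p ∨ ¬ack) U ¬ack]) = {s : every successor in {q0, q2, q3, q4, q5, q6}} = {q0, q1, q3, q4, q6}
q7 ∉ Sat(AX E[(p ∨ ¬ack) U ¬ack]) = {q0, q1, q3, q4, q6}, so the formula does not hold at q7.

No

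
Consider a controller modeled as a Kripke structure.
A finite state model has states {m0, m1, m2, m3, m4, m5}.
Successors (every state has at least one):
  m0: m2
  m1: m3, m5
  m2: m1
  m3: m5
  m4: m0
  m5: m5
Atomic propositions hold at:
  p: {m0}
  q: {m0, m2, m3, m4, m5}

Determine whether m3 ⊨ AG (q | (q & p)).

Sat(q & p) = {m0}
Sat(q | (q & p)) = {m0, m2, m3, m4, m5}
AG (q | (q & p)): greatest fixpoint, start Z0 = {m0, m2, m3, m4, m5}, keep only states in Sat with every successor in Z. Z1 = {m0, m3, m4, m5}; Z2 = {m3, m4, m5}; Z3 = {m3, m5}; fixed.
Sat(AG (q | (q & p))) = {m3, m5}
m3 ∈ Sat(AG (q | (q & p))) = {m3, m5}, so the formula holds at m3.

Yes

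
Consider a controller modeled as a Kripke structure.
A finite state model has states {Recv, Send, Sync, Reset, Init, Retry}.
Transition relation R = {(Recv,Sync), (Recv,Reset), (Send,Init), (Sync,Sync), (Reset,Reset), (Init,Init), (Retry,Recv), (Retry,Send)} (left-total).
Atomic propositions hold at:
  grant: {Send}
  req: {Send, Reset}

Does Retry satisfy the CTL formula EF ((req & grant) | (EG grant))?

Yes

Sat(req & grant) = {Send}
EG grant: greatest fixpoint, start Z0 = {Send}, keep only states in Sat with some successor in Z. Z1 = ∅; fixed.
Sat(EG grant) = ∅
Sat((req & grant) | (EG grant)) = {Send}
EF ((req & grant) | (EG grant)): least fixpoint, start Z0 = {Send}, add states with some successor in Z. Z1 = {Send, Retry}; fixed.
Sat(EF ((req & grant) | (EG grant))) = {Send, Retry}
Retry ∈ Sat(EF ((req & grant) | (EG grant))) = {Send, Retry}, so the formula holds at Retry.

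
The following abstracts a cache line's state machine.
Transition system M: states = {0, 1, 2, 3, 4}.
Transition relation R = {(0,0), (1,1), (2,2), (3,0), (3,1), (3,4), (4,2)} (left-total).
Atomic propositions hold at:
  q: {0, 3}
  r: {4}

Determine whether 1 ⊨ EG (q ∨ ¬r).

Sat(¬r) = {0, 1, 2, 3}
Sat(q ∨ ¬r) = {0, 1, 2, 3}
EG (q ∨ ¬r): greatest fixpoint, start Z0 = {0, 1, 2, 3}, keep only states in Sat with some successor in Z. Already a fixed point.
Sat(EG (q ∨ ¬r)) = {0, 1, 2, 3}
1 ∈ Sat(EG (q ∨ ¬r)) = {0, 1, 2, 3}, so the formula holds at 1.

Yes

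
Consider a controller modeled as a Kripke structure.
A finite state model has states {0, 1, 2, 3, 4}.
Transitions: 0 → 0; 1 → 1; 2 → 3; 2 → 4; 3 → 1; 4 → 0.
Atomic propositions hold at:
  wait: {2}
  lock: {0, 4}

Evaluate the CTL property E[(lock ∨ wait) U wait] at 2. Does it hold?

Sat(lock ∨ wait) = {0, 2, 4}
E[(lock ∨ wait) U wait]: least fixpoint, start Z0 = Sat(wait) = {2}, add states in Sat(lock ∨ wait) with some successor in Z. Already a fixed point.
Sat(E[(lock ∨ wait) U wait]) = {2}
2 ∈ Sat(E[(lock ∨ wait) U wait]) = {2}, so the formula holds at 2.

Yes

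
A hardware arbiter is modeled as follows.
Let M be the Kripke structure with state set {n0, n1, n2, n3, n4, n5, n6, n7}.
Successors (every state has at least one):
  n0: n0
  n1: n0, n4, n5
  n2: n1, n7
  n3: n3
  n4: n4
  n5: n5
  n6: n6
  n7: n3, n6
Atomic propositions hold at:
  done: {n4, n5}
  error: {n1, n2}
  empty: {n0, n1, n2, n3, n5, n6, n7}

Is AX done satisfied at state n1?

No

Sat(AX done) = {s : every successor in {n4, n5}} = {n4, n5}
n1 ∉ Sat(AX done) = {n4, n5}, so the formula does not hold at n1.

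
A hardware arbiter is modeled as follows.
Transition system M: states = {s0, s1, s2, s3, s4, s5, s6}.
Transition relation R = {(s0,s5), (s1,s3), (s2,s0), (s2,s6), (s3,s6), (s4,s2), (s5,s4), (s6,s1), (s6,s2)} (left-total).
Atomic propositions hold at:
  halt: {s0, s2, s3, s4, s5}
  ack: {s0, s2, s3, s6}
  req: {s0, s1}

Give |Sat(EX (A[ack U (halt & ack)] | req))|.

4

Sat(halt & ack) = {s0, s2, s3}
A[ack U (halt & ack)]: least fixpoint, start Z0 = Sat((halt & ack)) = {s0, s2, s3}, add states in Sat(ack) with every successor in Z. Already a fixed point.
Sat(A[ack U (halt & ack)]) = {s0, s2, s3}
Sat(A[ack U (halt & ack)] | req) = {s0, s1, s2, s3}
Sat(EX (A[ack U (halt & ack)] | req)) = {s : some successor in {s0, s1, s2, s3}} = {s1, s2, s4, s6}
|Sat(EX (A[ack U (halt & ack)] | req))| = |{s1, s2, s4, s6}| = 4.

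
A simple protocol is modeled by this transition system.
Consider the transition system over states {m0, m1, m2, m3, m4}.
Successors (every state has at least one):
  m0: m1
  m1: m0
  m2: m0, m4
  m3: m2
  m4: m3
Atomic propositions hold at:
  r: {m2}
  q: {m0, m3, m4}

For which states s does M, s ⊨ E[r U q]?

E[r U q]: least fixpoint, start Z0 = Sat(q) = {m0, m3, m4}, add states in Sat(r) with some successor in Z. Z1 = {m0, m2, m3, m4}; fixed.
Sat(E[r U q]) = {m0, m2, m3, m4}

{m0, m2, m3, m4}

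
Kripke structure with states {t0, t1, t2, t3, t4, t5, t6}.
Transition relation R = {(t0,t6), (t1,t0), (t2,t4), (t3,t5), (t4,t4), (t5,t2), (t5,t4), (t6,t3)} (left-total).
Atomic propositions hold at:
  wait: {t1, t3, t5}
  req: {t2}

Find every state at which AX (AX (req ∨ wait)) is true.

{t0, t6}

Sat(req ∨ wait) = {t1, t2, t3, t5}
Sat(AX (req ∨ wait)) = {s : every successor in {t1, t2, t3, t5}} = {t3, t6}
Sat(AX (AX (req ∨ wait))) = {s : every successor in {t3, t6}} = {t0, t6}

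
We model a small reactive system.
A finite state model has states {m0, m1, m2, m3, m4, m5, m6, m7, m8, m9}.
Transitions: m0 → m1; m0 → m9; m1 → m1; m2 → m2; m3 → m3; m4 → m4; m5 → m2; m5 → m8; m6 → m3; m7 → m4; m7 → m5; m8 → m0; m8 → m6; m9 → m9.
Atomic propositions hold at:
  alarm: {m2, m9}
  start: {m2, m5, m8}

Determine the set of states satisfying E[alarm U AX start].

{m2, m5}

Sat(AX start) = {s : every successor in {m2, m5, m8}} = {m2, m5}
E[alarm U AX start]: least fixpoint, start Z0 = Sat(AX start) = {m2, m5}, add states in Sat(alarm) with some successor in Z. Already a fixed point.
Sat(E[alarm U AX start]) = {m2, m5}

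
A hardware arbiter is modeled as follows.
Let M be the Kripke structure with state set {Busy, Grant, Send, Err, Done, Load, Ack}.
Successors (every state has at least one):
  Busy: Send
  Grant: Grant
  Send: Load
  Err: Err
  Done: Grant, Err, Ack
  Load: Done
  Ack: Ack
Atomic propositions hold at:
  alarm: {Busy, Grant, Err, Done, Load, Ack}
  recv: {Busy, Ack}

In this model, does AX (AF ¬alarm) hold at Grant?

No

Sat(¬alarm) = {Send}
AF ¬alarm: least fixpoint, start Z0 = {Send}, add states with every successor in Z. Z1 = {Busy, Send}; fixed.
Sat(AF ¬alarm) = {Busy, Send}
Sat(AX (AF ¬alarm)) = {s : every successor in {Busy, Send}} = {Busy}
Grant ∉ Sat(AX (AF ¬alarm)) = {Busy}, so the formula does not hold at Grant.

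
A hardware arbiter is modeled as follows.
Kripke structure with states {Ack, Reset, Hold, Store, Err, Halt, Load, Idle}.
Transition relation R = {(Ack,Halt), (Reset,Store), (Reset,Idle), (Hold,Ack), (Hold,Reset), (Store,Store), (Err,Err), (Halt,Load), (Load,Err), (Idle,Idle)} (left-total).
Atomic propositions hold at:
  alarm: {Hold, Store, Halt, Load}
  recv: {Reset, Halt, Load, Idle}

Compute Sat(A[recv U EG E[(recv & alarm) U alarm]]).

Sat(recv & alarm) = {Halt, Load}
E[(recv & alarm) U alarm]: least fixpoint, start Z0 = Sat(alarm) = {Hold, Store, Halt, Load}, add states in Sat(recv & alarm) with some successor in Z. Already a fixed point.
Sat(E[(recv & alarm) U alarm]) = {Hold, Store, Halt, Load}
EG E[(recv & alarm) U alarm]: greatest fixpoint, start Z0 = {Hold, Store, Halt, Load}, keep only states in Sat with some successor in Z. Z1 = {Store, Halt}; Z2 = {Store}; fixed.
Sat(EG E[(recv & alarm) U alarm]) = {Store}
A[recv U EG E[(recv & alarm) U alarm]]: least fixpoint, start Z0 = Sat(EG E[(recv & alarm) U alarm]) = {Store}, add states in Sat(recv) with every successor in Z. Already a fixed point.
Sat(A[recv U EG E[(recv & alarm) U alarm]]) = {Store}

{Store}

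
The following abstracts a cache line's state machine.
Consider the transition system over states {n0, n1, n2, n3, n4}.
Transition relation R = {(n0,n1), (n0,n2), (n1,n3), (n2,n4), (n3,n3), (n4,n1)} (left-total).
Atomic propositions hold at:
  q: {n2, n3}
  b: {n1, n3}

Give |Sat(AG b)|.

AG b: greatest fixpoint, start Z0 = {n1, n3}, keep only states in Sat with every successor in Z. Already a fixed point.
Sat(AG b) = {n1, n3}
|Sat(AG b)| = |{n1, n3}| = 2.

2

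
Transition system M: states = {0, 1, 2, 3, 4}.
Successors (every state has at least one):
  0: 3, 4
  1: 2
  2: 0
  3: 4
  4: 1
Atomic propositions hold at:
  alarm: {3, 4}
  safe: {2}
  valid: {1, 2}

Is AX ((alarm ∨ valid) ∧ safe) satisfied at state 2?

No

Sat(alarm ∨ valid) = {1, 2, 3, 4}
Sat((alarm ∨ valid) ∧ safe) = {2}
Sat(AX ((alarm ∨ valid) ∧ safe)) = {s : every successor in {2}} = {1}
2 ∉ Sat(AX ((alarm ∨ valid) ∧ safe)) = {1}, so the formula does not hold at 2.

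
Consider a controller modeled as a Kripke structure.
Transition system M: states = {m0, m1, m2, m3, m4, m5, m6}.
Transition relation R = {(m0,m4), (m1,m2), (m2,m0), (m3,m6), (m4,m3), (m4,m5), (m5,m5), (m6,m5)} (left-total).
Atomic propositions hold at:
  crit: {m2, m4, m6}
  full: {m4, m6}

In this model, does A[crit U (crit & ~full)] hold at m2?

Sat(~full) = {m0, m1, m2, m3, m5}
Sat(crit & ~full) = {m2}
A[crit U (crit & ~full)]: least fixpoint, start Z0 = Sat((crit & ~full)) = {m2}, add states in Sat(crit) with every successor in Z. Already a fixed point.
Sat(A[crit U (crit & ~full)]) = {m2}
m2 ∈ Sat(A[crit U (crit & ~full)]) = {m2}, so the formula holds at m2.

Yes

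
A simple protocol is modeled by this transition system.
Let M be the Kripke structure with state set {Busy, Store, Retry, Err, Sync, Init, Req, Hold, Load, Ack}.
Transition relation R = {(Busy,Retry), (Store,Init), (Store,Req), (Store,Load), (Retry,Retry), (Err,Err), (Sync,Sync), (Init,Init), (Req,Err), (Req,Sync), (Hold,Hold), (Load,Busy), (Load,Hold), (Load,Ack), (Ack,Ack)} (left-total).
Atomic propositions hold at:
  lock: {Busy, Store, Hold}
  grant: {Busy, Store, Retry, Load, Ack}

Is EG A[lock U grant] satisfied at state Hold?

No

A[lock U grant]: least fixpoint, start Z0 = Sat(grant) = {Busy, Store, Retry, Load, Ack}, add states in Sat(lock) with every successor in Z. Already a fixed point.
Sat(A[lock U grant]) = {Busy, Store, Retry, Load, Ack}
EG A[lock U grant]: greatest fixpoint, start Z0 = {Busy, Store, Retry, Load, Ack}, keep only states in Sat with some successor in Z. Already a fixed point.
Sat(EG A[lock U grant]) = {Busy, Store, Retry, Load, Ack}
Hold ∉ Sat(EG A[lock U grant]) = {Busy, Store, Retry, Load, Ack}, so the formula does not hold at Hold.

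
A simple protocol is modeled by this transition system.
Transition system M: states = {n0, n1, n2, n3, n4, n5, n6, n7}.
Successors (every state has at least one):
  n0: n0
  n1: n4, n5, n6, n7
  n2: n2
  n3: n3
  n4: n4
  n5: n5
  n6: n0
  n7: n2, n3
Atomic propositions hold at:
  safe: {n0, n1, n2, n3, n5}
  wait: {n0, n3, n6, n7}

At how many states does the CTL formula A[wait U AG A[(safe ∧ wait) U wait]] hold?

3

Sat(safe ∧ wait) = {n0, n3}
A[(safe ∧ wait) U wait]: least fixpoint, start Z0 = Sat(wait) = {n0, n3, n6, n7}, add states in Sat(safe ∧ wait) with every successor in Z. Already a fixed point.
Sat(A[(safe ∧ wait) U wait]) = {n0, n3, n6, n7}
AG A[(safe ∧ wait) U wait]: greatest fixpoint, start Z0 = {n0, n3, n6, n7}, keep only states in Sat with every successor in Z. Z1 = {n0, n3, n6}; fixed.
Sat(AG A[(safe ∧ wait) U wait]) = {n0, n3, n6}
A[wait U AG A[(safe ∧ wait) U wait]]: least fixpoint, start Z0 = Sat(AG A[(safe ∧ wait) U wait]) = {n0, n3, n6}, add states in Sat(wait) with every successor in Z. Already a fixed point.
Sat(A[wait U AG A[(safe ∧ wait) U wait]]) = {n0, n3, n6}
|Sat(A[wait U AG A[(safe ∧ wait) U wait]])| = |{n0, n3, n6}| = 3.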